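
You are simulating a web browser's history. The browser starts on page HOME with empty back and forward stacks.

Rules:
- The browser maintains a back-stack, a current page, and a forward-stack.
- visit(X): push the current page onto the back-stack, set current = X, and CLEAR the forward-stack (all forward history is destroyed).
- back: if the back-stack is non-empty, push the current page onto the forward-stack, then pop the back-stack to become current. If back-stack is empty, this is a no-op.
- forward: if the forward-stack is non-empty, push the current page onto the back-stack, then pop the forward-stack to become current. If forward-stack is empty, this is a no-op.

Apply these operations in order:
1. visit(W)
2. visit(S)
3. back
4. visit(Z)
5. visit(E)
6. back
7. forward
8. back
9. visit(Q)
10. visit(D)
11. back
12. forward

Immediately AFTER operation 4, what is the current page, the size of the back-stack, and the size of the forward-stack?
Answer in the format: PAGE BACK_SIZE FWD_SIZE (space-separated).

After 1 (visit(W)): cur=W back=1 fwd=0
After 2 (visit(S)): cur=S back=2 fwd=0
After 3 (back): cur=W back=1 fwd=1
After 4 (visit(Z)): cur=Z back=2 fwd=0

Z 2 0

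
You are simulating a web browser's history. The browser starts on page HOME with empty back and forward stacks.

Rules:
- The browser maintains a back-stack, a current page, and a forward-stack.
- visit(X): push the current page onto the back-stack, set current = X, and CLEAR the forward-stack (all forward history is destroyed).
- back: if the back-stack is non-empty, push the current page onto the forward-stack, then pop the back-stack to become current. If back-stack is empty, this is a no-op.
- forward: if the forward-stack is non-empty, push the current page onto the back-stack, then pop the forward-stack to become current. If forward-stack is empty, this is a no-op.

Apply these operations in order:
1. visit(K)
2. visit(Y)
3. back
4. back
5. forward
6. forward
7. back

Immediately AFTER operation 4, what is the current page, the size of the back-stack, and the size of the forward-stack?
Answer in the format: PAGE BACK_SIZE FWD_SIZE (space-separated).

After 1 (visit(K)): cur=K back=1 fwd=0
After 2 (visit(Y)): cur=Y back=2 fwd=0
After 3 (back): cur=K back=1 fwd=1
After 4 (back): cur=HOME back=0 fwd=2

HOME 0 2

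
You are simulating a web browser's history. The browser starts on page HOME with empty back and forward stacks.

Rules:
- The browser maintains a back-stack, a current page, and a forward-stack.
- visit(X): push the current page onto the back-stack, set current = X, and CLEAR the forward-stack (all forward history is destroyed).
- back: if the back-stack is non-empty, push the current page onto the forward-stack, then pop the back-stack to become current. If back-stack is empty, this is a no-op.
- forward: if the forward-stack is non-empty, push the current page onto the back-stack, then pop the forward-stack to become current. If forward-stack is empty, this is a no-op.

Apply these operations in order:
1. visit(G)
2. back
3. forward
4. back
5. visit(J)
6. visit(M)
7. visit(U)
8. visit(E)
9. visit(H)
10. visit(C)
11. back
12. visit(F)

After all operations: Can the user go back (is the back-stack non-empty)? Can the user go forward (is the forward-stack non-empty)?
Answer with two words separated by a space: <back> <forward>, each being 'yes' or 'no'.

Answer: yes no

Derivation:
After 1 (visit(G)): cur=G back=1 fwd=0
After 2 (back): cur=HOME back=0 fwd=1
After 3 (forward): cur=G back=1 fwd=0
After 4 (back): cur=HOME back=0 fwd=1
After 5 (visit(J)): cur=J back=1 fwd=0
After 6 (visit(M)): cur=M back=2 fwd=0
After 7 (visit(U)): cur=U back=3 fwd=0
After 8 (visit(E)): cur=E back=4 fwd=0
After 9 (visit(H)): cur=H back=5 fwd=0
After 10 (visit(C)): cur=C back=6 fwd=0
After 11 (back): cur=H back=5 fwd=1
After 12 (visit(F)): cur=F back=6 fwd=0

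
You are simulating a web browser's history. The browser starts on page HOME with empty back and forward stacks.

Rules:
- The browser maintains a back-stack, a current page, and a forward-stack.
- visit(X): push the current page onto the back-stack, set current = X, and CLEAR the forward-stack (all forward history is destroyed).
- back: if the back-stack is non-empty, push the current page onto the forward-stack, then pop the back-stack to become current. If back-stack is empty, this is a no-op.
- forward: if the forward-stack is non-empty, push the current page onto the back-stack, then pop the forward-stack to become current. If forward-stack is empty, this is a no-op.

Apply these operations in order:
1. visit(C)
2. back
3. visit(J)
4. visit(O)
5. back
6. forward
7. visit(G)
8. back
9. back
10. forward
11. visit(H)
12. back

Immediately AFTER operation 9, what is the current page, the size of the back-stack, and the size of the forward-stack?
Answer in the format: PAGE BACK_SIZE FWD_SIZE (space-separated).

After 1 (visit(C)): cur=C back=1 fwd=0
After 2 (back): cur=HOME back=0 fwd=1
After 3 (visit(J)): cur=J back=1 fwd=0
After 4 (visit(O)): cur=O back=2 fwd=0
After 5 (back): cur=J back=1 fwd=1
After 6 (forward): cur=O back=2 fwd=0
After 7 (visit(G)): cur=G back=3 fwd=0
After 8 (back): cur=O back=2 fwd=1
After 9 (back): cur=J back=1 fwd=2

J 1 2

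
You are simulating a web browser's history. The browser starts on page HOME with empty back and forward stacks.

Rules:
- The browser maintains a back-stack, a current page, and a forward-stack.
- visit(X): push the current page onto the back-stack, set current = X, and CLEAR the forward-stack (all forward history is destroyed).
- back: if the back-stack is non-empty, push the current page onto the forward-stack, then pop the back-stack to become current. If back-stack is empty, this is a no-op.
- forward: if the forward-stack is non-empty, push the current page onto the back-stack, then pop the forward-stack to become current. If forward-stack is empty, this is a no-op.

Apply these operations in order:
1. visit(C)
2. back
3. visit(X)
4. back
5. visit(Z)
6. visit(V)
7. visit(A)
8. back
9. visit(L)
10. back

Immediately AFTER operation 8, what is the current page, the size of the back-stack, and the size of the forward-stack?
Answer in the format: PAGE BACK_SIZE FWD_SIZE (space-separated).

After 1 (visit(C)): cur=C back=1 fwd=0
After 2 (back): cur=HOME back=0 fwd=1
After 3 (visit(X)): cur=X back=1 fwd=0
After 4 (back): cur=HOME back=0 fwd=1
After 5 (visit(Z)): cur=Z back=1 fwd=0
After 6 (visit(V)): cur=V back=2 fwd=0
After 7 (visit(A)): cur=A back=3 fwd=0
After 8 (back): cur=V back=2 fwd=1

V 2 1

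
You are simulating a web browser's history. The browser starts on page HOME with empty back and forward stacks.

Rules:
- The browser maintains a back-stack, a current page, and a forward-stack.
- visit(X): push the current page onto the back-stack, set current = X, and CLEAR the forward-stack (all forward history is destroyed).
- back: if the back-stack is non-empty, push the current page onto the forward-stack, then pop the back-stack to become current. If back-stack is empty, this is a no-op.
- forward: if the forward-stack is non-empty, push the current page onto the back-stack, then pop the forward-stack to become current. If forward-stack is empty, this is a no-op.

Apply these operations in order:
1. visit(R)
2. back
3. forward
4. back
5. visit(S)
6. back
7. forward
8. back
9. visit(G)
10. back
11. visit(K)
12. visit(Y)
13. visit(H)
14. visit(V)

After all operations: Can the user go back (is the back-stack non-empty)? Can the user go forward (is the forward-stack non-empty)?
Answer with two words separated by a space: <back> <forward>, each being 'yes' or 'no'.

After 1 (visit(R)): cur=R back=1 fwd=0
After 2 (back): cur=HOME back=0 fwd=1
After 3 (forward): cur=R back=1 fwd=0
After 4 (back): cur=HOME back=0 fwd=1
After 5 (visit(S)): cur=S back=1 fwd=0
After 6 (back): cur=HOME back=0 fwd=1
After 7 (forward): cur=S back=1 fwd=0
After 8 (back): cur=HOME back=0 fwd=1
After 9 (visit(G)): cur=G back=1 fwd=0
After 10 (back): cur=HOME back=0 fwd=1
After 11 (visit(K)): cur=K back=1 fwd=0
After 12 (visit(Y)): cur=Y back=2 fwd=0
After 13 (visit(H)): cur=H back=3 fwd=0
After 14 (visit(V)): cur=V back=4 fwd=0

Answer: yes no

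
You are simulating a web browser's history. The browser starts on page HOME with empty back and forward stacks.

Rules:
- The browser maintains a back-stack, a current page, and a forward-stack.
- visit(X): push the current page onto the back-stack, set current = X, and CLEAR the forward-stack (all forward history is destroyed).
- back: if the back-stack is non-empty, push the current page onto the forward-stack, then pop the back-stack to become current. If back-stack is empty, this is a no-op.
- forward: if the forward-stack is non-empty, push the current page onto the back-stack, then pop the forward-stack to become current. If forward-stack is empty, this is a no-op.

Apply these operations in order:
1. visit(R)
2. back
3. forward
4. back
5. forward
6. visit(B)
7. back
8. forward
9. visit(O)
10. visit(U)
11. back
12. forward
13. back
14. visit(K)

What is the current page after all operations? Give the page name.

After 1 (visit(R)): cur=R back=1 fwd=0
After 2 (back): cur=HOME back=0 fwd=1
After 3 (forward): cur=R back=1 fwd=0
After 4 (back): cur=HOME back=0 fwd=1
After 5 (forward): cur=R back=1 fwd=0
After 6 (visit(B)): cur=B back=2 fwd=0
After 7 (back): cur=R back=1 fwd=1
After 8 (forward): cur=B back=2 fwd=0
After 9 (visit(O)): cur=O back=3 fwd=0
After 10 (visit(U)): cur=U back=4 fwd=0
After 11 (back): cur=O back=3 fwd=1
After 12 (forward): cur=U back=4 fwd=0
After 13 (back): cur=O back=3 fwd=1
After 14 (visit(K)): cur=K back=4 fwd=0

Answer: K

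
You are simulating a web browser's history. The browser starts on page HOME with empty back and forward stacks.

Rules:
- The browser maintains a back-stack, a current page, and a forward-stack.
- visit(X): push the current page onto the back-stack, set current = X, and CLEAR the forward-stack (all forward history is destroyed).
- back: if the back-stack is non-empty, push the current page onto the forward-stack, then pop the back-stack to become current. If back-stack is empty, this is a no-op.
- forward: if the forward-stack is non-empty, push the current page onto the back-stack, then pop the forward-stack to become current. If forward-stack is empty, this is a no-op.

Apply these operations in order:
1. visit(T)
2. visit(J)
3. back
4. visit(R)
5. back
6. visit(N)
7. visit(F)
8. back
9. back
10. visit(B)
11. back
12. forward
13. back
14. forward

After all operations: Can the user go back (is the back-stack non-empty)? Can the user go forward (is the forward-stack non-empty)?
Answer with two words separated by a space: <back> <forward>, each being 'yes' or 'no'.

Answer: yes no

Derivation:
After 1 (visit(T)): cur=T back=1 fwd=0
After 2 (visit(J)): cur=J back=2 fwd=0
After 3 (back): cur=T back=1 fwd=1
After 4 (visit(R)): cur=R back=2 fwd=0
After 5 (back): cur=T back=1 fwd=1
After 6 (visit(N)): cur=N back=2 fwd=0
After 7 (visit(F)): cur=F back=3 fwd=0
After 8 (back): cur=N back=2 fwd=1
After 9 (back): cur=T back=1 fwd=2
After 10 (visit(B)): cur=B back=2 fwd=0
After 11 (back): cur=T back=1 fwd=1
After 12 (forward): cur=B back=2 fwd=0
After 13 (back): cur=T back=1 fwd=1
After 14 (forward): cur=B back=2 fwd=0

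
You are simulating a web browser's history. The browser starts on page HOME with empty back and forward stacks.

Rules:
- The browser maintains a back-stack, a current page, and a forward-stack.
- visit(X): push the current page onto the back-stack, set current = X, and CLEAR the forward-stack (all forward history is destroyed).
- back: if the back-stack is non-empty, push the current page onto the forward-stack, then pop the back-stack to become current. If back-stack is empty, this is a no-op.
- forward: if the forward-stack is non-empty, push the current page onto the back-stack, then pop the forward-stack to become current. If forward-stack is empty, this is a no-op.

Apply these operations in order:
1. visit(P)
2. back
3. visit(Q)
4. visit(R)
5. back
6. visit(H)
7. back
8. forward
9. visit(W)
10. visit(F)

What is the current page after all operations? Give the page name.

Answer: F

Derivation:
After 1 (visit(P)): cur=P back=1 fwd=0
After 2 (back): cur=HOME back=0 fwd=1
After 3 (visit(Q)): cur=Q back=1 fwd=0
After 4 (visit(R)): cur=R back=2 fwd=0
After 5 (back): cur=Q back=1 fwd=1
After 6 (visit(H)): cur=H back=2 fwd=0
After 7 (back): cur=Q back=1 fwd=1
After 8 (forward): cur=H back=2 fwd=0
After 9 (visit(W)): cur=W back=3 fwd=0
After 10 (visit(F)): cur=F back=4 fwd=0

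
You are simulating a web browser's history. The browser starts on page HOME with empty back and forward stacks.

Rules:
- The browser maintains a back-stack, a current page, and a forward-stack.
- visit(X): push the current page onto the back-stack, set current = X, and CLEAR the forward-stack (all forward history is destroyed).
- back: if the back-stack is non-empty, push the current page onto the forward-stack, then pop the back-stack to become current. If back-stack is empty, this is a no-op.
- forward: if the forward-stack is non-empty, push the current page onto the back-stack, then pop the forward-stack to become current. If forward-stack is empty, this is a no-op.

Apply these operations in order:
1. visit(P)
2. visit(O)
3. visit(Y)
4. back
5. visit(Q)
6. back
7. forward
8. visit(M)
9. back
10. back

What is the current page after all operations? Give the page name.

Answer: O

Derivation:
After 1 (visit(P)): cur=P back=1 fwd=0
After 2 (visit(O)): cur=O back=2 fwd=0
After 3 (visit(Y)): cur=Y back=3 fwd=0
After 4 (back): cur=O back=2 fwd=1
After 5 (visit(Q)): cur=Q back=3 fwd=0
After 6 (back): cur=O back=2 fwd=1
After 7 (forward): cur=Q back=3 fwd=0
After 8 (visit(M)): cur=M back=4 fwd=0
After 9 (back): cur=Q back=3 fwd=1
After 10 (back): cur=O back=2 fwd=2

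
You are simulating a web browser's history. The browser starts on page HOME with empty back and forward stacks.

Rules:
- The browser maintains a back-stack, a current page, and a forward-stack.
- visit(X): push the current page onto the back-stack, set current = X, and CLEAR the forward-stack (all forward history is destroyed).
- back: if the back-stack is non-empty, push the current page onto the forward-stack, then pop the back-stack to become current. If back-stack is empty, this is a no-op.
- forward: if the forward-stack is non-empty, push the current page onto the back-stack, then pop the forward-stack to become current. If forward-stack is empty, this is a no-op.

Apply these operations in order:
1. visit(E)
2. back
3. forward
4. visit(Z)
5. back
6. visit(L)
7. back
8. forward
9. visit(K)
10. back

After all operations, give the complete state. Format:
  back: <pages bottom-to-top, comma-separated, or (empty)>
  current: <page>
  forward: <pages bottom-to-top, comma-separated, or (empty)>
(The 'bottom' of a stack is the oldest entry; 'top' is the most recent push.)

After 1 (visit(E)): cur=E back=1 fwd=0
After 2 (back): cur=HOME back=0 fwd=1
After 3 (forward): cur=E back=1 fwd=0
After 4 (visit(Z)): cur=Z back=2 fwd=0
After 5 (back): cur=E back=1 fwd=1
After 6 (visit(L)): cur=L back=2 fwd=0
After 7 (back): cur=E back=1 fwd=1
After 8 (forward): cur=L back=2 fwd=0
After 9 (visit(K)): cur=K back=3 fwd=0
After 10 (back): cur=L back=2 fwd=1

Answer: back: HOME,E
current: L
forward: K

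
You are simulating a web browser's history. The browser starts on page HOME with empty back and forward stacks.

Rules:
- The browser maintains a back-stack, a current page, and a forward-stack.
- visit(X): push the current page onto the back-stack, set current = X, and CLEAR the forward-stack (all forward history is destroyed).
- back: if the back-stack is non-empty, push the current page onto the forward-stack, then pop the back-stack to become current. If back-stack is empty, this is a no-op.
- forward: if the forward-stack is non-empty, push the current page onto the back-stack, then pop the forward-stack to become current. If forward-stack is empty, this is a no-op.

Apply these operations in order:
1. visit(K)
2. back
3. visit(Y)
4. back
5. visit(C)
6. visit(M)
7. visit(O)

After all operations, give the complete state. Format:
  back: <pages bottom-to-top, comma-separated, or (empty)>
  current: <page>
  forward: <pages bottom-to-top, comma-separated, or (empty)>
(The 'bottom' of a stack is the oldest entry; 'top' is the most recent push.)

After 1 (visit(K)): cur=K back=1 fwd=0
After 2 (back): cur=HOME back=0 fwd=1
After 3 (visit(Y)): cur=Y back=1 fwd=0
After 4 (back): cur=HOME back=0 fwd=1
After 5 (visit(C)): cur=C back=1 fwd=0
After 6 (visit(M)): cur=M back=2 fwd=0
After 7 (visit(O)): cur=O back=3 fwd=0

Answer: back: HOME,C,M
current: O
forward: (empty)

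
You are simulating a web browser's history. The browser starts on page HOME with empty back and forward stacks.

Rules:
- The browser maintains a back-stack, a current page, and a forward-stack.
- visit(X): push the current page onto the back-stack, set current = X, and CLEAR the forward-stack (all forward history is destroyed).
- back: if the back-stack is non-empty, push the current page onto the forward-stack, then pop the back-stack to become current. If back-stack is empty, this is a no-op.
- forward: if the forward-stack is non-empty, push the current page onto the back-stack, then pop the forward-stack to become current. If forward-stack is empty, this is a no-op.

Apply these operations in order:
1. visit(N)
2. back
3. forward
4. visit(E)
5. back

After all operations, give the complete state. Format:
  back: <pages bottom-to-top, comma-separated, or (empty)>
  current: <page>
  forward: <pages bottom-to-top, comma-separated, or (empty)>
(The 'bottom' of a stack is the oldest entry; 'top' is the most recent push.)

After 1 (visit(N)): cur=N back=1 fwd=0
After 2 (back): cur=HOME back=0 fwd=1
After 3 (forward): cur=N back=1 fwd=0
After 4 (visit(E)): cur=E back=2 fwd=0
After 5 (back): cur=N back=1 fwd=1

Answer: back: HOME
current: N
forward: E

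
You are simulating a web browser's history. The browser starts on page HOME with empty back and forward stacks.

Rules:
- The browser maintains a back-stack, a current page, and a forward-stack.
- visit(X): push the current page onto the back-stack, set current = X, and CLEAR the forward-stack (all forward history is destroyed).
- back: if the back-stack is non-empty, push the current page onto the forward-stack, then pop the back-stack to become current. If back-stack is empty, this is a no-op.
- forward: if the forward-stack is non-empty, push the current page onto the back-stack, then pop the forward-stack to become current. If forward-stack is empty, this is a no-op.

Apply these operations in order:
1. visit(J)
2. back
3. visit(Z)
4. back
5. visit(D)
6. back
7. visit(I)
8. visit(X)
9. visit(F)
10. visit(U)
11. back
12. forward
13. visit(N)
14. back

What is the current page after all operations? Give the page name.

After 1 (visit(J)): cur=J back=1 fwd=0
After 2 (back): cur=HOME back=0 fwd=1
After 3 (visit(Z)): cur=Z back=1 fwd=0
After 4 (back): cur=HOME back=0 fwd=1
After 5 (visit(D)): cur=D back=1 fwd=0
After 6 (back): cur=HOME back=0 fwd=1
After 7 (visit(I)): cur=I back=1 fwd=0
After 8 (visit(X)): cur=X back=2 fwd=0
After 9 (visit(F)): cur=F back=3 fwd=0
After 10 (visit(U)): cur=U back=4 fwd=0
After 11 (back): cur=F back=3 fwd=1
After 12 (forward): cur=U back=4 fwd=0
After 13 (visit(N)): cur=N back=5 fwd=0
After 14 (back): cur=U back=4 fwd=1

Answer: U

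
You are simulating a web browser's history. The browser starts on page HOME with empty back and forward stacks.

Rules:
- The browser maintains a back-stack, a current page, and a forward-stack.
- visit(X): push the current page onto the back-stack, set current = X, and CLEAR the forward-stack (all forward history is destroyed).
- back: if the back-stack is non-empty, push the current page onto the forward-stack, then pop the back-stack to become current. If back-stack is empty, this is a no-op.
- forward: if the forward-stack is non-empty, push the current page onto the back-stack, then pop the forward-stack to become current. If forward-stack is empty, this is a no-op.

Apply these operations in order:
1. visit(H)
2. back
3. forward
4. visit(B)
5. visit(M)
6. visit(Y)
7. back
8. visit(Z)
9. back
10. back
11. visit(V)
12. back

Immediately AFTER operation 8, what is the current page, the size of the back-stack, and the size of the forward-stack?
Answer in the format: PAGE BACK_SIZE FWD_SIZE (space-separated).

After 1 (visit(H)): cur=H back=1 fwd=0
After 2 (back): cur=HOME back=0 fwd=1
After 3 (forward): cur=H back=1 fwd=0
After 4 (visit(B)): cur=B back=2 fwd=0
After 5 (visit(M)): cur=M back=3 fwd=0
After 6 (visit(Y)): cur=Y back=4 fwd=0
After 7 (back): cur=M back=3 fwd=1
After 8 (visit(Z)): cur=Z back=4 fwd=0

Z 4 0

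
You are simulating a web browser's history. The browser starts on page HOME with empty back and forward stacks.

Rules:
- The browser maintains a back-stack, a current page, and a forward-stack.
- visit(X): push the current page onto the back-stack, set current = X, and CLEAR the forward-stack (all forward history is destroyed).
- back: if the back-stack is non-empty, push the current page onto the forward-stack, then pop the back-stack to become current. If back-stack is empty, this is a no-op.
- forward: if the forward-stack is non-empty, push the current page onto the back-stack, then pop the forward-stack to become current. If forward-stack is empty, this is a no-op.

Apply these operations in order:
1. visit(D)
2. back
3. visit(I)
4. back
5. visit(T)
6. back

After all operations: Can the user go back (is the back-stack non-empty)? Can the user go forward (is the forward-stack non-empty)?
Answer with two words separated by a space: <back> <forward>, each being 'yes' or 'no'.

After 1 (visit(D)): cur=D back=1 fwd=0
After 2 (back): cur=HOME back=0 fwd=1
After 3 (visit(I)): cur=I back=1 fwd=0
After 4 (back): cur=HOME back=0 fwd=1
After 5 (visit(T)): cur=T back=1 fwd=0
After 6 (back): cur=HOME back=0 fwd=1

Answer: no yes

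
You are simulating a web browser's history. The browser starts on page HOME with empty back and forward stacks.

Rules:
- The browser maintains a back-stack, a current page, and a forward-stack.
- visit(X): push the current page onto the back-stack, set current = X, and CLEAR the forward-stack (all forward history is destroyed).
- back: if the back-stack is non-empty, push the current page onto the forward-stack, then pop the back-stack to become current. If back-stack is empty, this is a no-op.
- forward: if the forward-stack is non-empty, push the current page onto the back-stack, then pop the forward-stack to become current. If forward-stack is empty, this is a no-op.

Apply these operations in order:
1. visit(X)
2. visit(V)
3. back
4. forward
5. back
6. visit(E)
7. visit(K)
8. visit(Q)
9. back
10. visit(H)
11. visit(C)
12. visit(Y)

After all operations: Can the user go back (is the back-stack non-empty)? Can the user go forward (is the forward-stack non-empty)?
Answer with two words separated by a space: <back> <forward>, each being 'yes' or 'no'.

Answer: yes no

Derivation:
After 1 (visit(X)): cur=X back=1 fwd=0
After 2 (visit(V)): cur=V back=2 fwd=0
After 3 (back): cur=X back=1 fwd=1
After 4 (forward): cur=V back=2 fwd=0
After 5 (back): cur=X back=1 fwd=1
After 6 (visit(E)): cur=E back=2 fwd=0
After 7 (visit(K)): cur=K back=3 fwd=0
After 8 (visit(Q)): cur=Q back=4 fwd=0
After 9 (back): cur=K back=3 fwd=1
After 10 (visit(H)): cur=H back=4 fwd=0
After 11 (visit(C)): cur=C back=5 fwd=0
After 12 (visit(Y)): cur=Y back=6 fwd=0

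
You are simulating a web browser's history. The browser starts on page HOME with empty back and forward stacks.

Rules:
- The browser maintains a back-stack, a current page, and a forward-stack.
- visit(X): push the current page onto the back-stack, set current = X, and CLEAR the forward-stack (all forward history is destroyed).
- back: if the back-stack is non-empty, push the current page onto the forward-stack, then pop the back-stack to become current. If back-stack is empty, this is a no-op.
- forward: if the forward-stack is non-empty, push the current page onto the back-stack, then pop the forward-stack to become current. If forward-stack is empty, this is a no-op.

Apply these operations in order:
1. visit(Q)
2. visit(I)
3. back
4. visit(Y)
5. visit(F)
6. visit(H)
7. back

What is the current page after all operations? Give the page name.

After 1 (visit(Q)): cur=Q back=1 fwd=0
After 2 (visit(I)): cur=I back=2 fwd=0
After 3 (back): cur=Q back=1 fwd=1
After 4 (visit(Y)): cur=Y back=2 fwd=0
After 5 (visit(F)): cur=F back=3 fwd=0
After 6 (visit(H)): cur=H back=4 fwd=0
After 7 (back): cur=F back=3 fwd=1

Answer: F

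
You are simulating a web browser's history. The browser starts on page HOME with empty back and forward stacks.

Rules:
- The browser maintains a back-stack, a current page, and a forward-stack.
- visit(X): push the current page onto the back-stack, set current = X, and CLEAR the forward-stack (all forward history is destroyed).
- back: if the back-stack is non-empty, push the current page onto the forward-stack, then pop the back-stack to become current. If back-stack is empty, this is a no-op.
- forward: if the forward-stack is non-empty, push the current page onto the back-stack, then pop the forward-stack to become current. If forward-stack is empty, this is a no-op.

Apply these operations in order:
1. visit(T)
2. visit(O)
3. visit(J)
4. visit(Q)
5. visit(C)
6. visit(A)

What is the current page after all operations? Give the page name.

After 1 (visit(T)): cur=T back=1 fwd=0
After 2 (visit(O)): cur=O back=2 fwd=0
After 3 (visit(J)): cur=J back=3 fwd=0
After 4 (visit(Q)): cur=Q back=4 fwd=0
After 5 (visit(C)): cur=C back=5 fwd=0
After 6 (visit(A)): cur=A back=6 fwd=0

Answer: A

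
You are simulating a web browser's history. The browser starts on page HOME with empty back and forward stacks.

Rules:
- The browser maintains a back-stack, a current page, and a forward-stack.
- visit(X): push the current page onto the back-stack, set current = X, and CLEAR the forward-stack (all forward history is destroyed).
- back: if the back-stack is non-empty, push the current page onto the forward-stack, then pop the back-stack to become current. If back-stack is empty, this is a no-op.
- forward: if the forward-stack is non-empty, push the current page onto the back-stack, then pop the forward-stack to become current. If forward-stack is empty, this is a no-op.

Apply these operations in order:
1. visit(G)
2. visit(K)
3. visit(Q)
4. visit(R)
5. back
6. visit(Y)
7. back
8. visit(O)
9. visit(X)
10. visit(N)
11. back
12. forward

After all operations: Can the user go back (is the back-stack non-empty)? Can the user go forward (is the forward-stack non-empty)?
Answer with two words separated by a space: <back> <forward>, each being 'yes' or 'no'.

Answer: yes no

Derivation:
After 1 (visit(G)): cur=G back=1 fwd=0
After 2 (visit(K)): cur=K back=2 fwd=0
After 3 (visit(Q)): cur=Q back=3 fwd=0
After 4 (visit(R)): cur=R back=4 fwd=0
After 5 (back): cur=Q back=3 fwd=1
After 6 (visit(Y)): cur=Y back=4 fwd=0
After 7 (back): cur=Q back=3 fwd=1
After 8 (visit(O)): cur=O back=4 fwd=0
After 9 (visit(X)): cur=X back=5 fwd=0
After 10 (visit(N)): cur=N back=6 fwd=0
After 11 (back): cur=X back=5 fwd=1
After 12 (forward): cur=N back=6 fwd=0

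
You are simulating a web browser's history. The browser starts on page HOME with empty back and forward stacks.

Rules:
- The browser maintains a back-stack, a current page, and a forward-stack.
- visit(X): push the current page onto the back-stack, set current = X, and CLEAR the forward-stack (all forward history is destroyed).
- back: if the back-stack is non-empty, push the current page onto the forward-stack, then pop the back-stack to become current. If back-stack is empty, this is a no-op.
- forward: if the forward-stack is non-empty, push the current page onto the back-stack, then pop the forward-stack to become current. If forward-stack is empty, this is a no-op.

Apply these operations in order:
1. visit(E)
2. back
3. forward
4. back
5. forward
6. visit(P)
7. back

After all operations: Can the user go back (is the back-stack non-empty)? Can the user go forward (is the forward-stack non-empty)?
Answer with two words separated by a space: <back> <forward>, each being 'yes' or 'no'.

After 1 (visit(E)): cur=E back=1 fwd=0
After 2 (back): cur=HOME back=0 fwd=1
After 3 (forward): cur=E back=1 fwd=0
After 4 (back): cur=HOME back=0 fwd=1
After 5 (forward): cur=E back=1 fwd=0
After 6 (visit(P)): cur=P back=2 fwd=0
After 7 (back): cur=E back=1 fwd=1

Answer: yes yes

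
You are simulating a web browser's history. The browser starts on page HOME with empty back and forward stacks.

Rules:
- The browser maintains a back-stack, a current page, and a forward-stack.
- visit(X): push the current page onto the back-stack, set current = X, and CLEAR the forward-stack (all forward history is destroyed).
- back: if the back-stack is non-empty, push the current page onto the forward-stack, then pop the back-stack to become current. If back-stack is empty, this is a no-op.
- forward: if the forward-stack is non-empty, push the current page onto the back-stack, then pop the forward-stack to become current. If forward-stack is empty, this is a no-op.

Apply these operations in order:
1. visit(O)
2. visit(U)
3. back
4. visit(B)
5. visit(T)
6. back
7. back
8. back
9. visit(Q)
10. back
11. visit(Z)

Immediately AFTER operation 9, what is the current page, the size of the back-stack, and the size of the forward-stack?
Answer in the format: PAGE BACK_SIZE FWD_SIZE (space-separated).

After 1 (visit(O)): cur=O back=1 fwd=0
After 2 (visit(U)): cur=U back=2 fwd=0
After 3 (back): cur=O back=1 fwd=1
After 4 (visit(B)): cur=B back=2 fwd=0
After 5 (visit(T)): cur=T back=3 fwd=0
After 6 (back): cur=B back=2 fwd=1
After 7 (back): cur=O back=1 fwd=2
After 8 (back): cur=HOME back=0 fwd=3
After 9 (visit(Q)): cur=Q back=1 fwd=0

Q 1 0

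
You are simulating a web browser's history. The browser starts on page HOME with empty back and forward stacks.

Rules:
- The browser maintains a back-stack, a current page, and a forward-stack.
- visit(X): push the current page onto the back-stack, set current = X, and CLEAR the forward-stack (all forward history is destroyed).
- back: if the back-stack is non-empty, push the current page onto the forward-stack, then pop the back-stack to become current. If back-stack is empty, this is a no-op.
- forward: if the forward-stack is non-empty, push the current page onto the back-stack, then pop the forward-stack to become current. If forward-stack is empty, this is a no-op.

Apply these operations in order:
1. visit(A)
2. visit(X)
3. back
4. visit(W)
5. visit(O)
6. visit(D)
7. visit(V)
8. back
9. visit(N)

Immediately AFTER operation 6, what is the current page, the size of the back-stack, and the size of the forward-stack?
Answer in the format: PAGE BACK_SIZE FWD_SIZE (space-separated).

After 1 (visit(A)): cur=A back=1 fwd=0
After 2 (visit(X)): cur=X back=2 fwd=0
After 3 (back): cur=A back=1 fwd=1
After 4 (visit(W)): cur=W back=2 fwd=0
After 5 (visit(O)): cur=O back=3 fwd=0
After 6 (visit(D)): cur=D back=4 fwd=0

D 4 0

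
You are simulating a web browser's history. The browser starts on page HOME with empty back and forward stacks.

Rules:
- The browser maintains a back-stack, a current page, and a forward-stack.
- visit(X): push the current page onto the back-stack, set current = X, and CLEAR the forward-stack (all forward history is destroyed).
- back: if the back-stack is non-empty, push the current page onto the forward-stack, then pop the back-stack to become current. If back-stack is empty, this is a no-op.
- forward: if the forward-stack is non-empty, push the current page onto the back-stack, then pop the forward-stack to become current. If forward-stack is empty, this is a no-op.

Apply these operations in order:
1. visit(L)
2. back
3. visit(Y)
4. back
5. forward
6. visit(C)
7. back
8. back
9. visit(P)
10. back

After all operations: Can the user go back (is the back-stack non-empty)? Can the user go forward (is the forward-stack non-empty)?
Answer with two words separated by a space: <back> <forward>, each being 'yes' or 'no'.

Answer: no yes

Derivation:
After 1 (visit(L)): cur=L back=1 fwd=0
After 2 (back): cur=HOME back=0 fwd=1
After 3 (visit(Y)): cur=Y back=1 fwd=0
After 4 (back): cur=HOME back=0 fwd=1
After 5 (forward): cur=Y back=1 fwd=0
After 6 (visit(C)): cur=C back=2 fwd=0
After 7 (back): cur=Y back=1 fwd=1
After 8 (back): cur=HOME back=0 fwd=2
After 9 (visit(P)): cur=P back=1 fwd=0
After 10 (back): cur=HOME back=0 fwd=1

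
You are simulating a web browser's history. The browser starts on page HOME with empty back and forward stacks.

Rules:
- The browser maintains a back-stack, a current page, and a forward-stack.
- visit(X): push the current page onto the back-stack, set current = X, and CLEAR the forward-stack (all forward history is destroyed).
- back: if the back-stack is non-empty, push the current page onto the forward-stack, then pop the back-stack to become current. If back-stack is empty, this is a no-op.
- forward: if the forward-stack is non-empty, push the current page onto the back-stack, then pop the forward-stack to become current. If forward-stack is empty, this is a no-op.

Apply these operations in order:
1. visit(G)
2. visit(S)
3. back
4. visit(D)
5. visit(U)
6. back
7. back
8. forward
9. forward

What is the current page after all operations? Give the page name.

Answer: U

Derivation:
After 1 (visit(G)): cur=G back=1 fwd=0
After 2 (visit(S)): cur=S back=2 fwd=0
After 3 (back): cur=G back=1 fwd=1
After 4 (visit(D)): cur=D back=2 fwd=0
After 5 (visit(U)): cur=U back=3 fwd=0
After 6 (back): cur=D back=2 fwd=1
After 7 (back): cur=G back=1 fwd=2
After 8 (forward): cur=D back=2 fwd=1
After 9 (forward): cur=U back=3 fwd=0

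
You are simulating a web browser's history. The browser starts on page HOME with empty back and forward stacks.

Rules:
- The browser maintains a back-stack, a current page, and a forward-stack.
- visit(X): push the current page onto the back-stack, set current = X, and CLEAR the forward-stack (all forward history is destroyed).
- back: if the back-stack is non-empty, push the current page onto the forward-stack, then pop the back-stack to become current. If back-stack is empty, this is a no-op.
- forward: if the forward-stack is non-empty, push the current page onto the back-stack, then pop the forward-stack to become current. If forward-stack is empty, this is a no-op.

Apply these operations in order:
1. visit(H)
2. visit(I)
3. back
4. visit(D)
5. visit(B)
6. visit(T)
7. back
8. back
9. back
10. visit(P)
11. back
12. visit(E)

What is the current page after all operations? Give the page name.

Answer: E

Derivation:
After 1 (visit(H)): cur=H back=1 fwd=0
After 2 (visit(I)): cur=I back=2 fwd=0
After 3 (back): cur=H back=1 fwd=1
After 4 (visit(D)): cur=D back=2 fwd=0
After 5 (visit(B)): cur=B back=3 fwd=0
After 6 (visit(T)): cur=T back=4 fwd=0
After 7 (back): cur=B back=3 fwd=1
After 8 (back): cur=D back=2 fwd=2
After 9 (back): cur=H back=1 fwd=3
After 10 (visit(P)): cur=P back=2 fwd=0
After 11 (back): cur=H back=1 fwd=1
After 12 (visit(E)): cur=E back=2 fwd=0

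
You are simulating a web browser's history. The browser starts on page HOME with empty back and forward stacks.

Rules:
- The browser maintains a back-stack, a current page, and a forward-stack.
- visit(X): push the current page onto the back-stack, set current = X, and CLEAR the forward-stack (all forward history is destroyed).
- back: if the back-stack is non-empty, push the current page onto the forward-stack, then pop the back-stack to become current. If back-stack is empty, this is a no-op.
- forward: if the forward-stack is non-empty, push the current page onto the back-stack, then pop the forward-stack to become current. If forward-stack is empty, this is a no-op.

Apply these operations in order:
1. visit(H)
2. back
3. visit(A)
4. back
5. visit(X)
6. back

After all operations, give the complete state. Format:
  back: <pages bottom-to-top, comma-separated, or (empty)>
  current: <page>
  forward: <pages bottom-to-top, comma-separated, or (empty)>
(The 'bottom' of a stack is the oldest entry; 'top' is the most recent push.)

After 1 (visit(H)): cur=H back=1 fwd=0
After 2 (back): cur=HOME back=0 fwd=1
After 3 (visit(A)): cur=A back=1 fwd=0
After 4 (back): cur=HOME back=0 fwd=1
After 5 (visit(X)): cur=X back=1 fwd=0
After 6 (back): cur=HOME back=0 fwd=1

Answer: back: (empty)
current: HOME
forward: X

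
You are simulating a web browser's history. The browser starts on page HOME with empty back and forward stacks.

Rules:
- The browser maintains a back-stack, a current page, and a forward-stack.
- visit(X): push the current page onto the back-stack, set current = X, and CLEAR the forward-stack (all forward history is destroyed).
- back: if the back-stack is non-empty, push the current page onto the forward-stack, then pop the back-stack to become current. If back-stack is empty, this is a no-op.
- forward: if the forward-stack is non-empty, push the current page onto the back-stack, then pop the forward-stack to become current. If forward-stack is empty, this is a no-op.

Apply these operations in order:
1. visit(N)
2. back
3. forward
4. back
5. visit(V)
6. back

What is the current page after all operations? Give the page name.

Answer: HOME

Derivation:
After 1 (visit(N)): cur=N back=1 fwd=0
After 2 (back): cur=HOME back=0 fwd=1
After 3 (forward): cur=N back=1 fwd=0
After 4 (back): cur=HOME back=0 fwd=1
After 5 (visit(V)): cur=V back=1 fwd=0
After 6 (back): cur=HOME back=0 fwd=1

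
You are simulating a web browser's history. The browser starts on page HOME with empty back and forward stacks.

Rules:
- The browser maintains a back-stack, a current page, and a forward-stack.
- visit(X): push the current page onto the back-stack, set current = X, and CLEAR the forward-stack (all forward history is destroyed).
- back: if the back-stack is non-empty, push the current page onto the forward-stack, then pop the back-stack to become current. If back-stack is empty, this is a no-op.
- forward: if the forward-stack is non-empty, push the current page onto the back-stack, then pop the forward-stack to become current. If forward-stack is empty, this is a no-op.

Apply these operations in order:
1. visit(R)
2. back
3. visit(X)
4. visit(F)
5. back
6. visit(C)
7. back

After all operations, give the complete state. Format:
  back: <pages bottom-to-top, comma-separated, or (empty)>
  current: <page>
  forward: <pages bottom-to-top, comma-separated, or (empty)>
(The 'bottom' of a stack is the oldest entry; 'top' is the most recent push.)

Answer: back: HOME
current: X
forward: C

Derivation:
After 1 (visit(R)): cur=R back=1 fwd=0
After 2 (back): cur=HOME back=0 fwd=1
After 3 (visit(X)): cur=X back=1 fwd=0
After 4 (visit(F)): cur=F back=2 fwd=0
After 5 (back): cur=X back=1 fwd=1
After 6 (visit(C)): cur=C back=2 fwd=0
After 7 (back): cur=X back=1 fwd=1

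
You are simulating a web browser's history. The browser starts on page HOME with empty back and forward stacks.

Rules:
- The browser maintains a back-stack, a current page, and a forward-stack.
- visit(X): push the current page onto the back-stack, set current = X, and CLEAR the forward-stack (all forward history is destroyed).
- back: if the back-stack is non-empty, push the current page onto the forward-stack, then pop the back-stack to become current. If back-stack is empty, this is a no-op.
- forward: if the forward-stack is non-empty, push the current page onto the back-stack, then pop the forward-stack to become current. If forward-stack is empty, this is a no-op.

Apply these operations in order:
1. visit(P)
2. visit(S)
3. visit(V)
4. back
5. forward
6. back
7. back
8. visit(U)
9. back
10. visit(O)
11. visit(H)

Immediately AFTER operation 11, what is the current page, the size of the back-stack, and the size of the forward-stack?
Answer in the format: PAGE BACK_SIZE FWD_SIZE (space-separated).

After 1 (visit(P)): cur=P back=1 fwd=0
After 2 (visit(S)): cur=S back=2 fwd=0
After 3 (visit(V)): cur=V back=3 fwd=0
After 4 (back): cur=S back=2 fwd=1
After 5 (forward): cur=V back=3 fwd=0
After 6 (back): cur=S back=2 fwd=1
After 7 (back): cur=P back=1 fwd=2
After 8 (visit(U)): cur=U back=2 fwd=0
After 9 (back): cur=P back=1 fwd=1
After 10 (visit(O)): cur=O back=2 fwd=0
After 11 (visit(H)): cur=H back=3 fwd=0

H 3 0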